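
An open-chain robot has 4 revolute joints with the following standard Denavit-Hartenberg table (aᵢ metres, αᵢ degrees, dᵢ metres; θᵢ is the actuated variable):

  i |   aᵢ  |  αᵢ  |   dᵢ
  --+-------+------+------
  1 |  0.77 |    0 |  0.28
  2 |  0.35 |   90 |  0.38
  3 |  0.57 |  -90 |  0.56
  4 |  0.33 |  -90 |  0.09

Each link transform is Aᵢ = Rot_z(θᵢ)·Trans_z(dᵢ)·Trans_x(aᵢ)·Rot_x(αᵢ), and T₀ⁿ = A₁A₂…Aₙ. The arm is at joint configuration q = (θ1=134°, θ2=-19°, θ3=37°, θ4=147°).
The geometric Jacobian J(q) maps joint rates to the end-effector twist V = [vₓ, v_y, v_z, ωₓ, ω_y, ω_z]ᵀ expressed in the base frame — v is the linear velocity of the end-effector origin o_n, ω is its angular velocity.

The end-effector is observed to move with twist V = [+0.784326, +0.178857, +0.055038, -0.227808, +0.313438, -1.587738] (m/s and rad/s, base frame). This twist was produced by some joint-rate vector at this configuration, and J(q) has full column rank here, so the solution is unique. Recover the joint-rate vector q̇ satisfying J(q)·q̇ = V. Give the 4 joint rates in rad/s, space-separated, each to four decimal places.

o_n = [-0.4142, 1.1950, 0.9084]
J₁: ẑ×o_n = [-1.1950, -0.4142, 0.0000], ω = ẑ
J2: z=[0.0000, 0.0000, 1.0000] o=[-0.5349, 0.5539, 0.2800] → [-0.6411, 0.1206, 0.0000, 0.0000, 0.0000, 1.0000]
J3: z=[0.9063, 0.4226, 0.0000] o=[-0.6828, 0.8711, 0.6600] → [0.1050, -0.2251, 0.1800, 0.9063, 0.4226, 0.0000]
J4: z=[0.2543, -0.5454, 0.7986] o=[-0.3677, 1.5203, 1.0030] → [0.3115, -0.0131, -0.1082, 0.2543, -0.5454, 0.7986]
q̇ = J⁺·V = [-0.5320, -0.5510, -0.0740, -0.6320]

-0.5320 -0.5510 -0.0740 -0.6320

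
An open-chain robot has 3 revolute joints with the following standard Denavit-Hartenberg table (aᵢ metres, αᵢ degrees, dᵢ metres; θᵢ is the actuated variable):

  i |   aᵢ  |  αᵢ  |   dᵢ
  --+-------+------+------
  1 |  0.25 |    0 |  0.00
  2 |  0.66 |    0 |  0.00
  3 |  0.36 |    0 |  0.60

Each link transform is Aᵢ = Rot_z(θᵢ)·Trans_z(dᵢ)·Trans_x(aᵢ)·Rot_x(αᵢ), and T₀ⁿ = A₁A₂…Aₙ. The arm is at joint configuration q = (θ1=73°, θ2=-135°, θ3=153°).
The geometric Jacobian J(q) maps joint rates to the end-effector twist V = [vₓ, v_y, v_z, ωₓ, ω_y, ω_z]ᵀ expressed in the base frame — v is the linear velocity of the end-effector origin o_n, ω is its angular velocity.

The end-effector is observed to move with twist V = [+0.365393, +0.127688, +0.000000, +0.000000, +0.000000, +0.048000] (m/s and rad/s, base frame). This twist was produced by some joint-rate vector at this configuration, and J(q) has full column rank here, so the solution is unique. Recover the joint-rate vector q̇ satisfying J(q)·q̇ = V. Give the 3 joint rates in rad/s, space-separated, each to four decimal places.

-0.3770 0.8790 -0.4540

o_n = [0.3767, 0.0163, 0.6000]
J₁: ẑ×o_n = [-0.0163, 0.3767, 0.0000], ω = ẑ
J2: z=[0.0000, 0.0000, 1.0000] o=[0.0731, 0.2391, 0.0000] → [0.2228, 0.3036, -0.0000, 0.0000, 0.0000, 1.0000]
J3: z=[0.0000, 0.0000, 1.0000] o=[0.3829, -0.3437, 0.0000] → [-0.3599, -0.0063, 0.0000, 0.0000, 0.0000, 1.0000]
q̇ = J⁺·V = [-0.3770, 0.8790, -0.4540]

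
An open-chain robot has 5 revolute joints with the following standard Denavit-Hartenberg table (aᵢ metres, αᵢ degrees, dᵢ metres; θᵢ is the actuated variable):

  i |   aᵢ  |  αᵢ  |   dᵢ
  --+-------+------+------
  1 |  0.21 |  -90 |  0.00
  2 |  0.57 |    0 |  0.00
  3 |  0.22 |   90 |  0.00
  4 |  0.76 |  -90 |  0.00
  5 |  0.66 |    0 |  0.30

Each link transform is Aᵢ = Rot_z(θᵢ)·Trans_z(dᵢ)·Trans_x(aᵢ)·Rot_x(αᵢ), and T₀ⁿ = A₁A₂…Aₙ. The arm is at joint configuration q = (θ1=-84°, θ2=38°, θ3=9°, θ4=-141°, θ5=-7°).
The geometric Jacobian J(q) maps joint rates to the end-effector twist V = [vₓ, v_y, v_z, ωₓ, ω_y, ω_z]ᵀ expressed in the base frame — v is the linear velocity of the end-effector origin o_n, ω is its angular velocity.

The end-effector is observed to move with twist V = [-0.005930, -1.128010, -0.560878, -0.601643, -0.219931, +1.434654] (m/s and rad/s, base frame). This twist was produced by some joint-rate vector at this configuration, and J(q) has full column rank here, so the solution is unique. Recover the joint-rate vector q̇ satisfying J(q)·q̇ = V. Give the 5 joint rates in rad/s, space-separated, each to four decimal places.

0.9830 -0.0300 -0.8680 0.4220 -0.3560

o_n = [-1.0917, -0.3629, 0.2092]
J₁: ẑ×o_n = [0.3629, -1.0917, 0.0000], ω = ẑ
J2: z=[0.9945, 0.1045, 0.0000] o=[0.0220, -0.2088, 0.0000] → [0.0219, -0.2081, -0.0368, 0.9945, 0.1045, 0.0000]
J3: z=[0.9945, 0.1045, 0.0000] o=[0.0689, -0.6556, -0.3509] → [0.0586, -0.5571, 0.4124, 0.9945, 0.1045, 0.0000]
J4: z=[0.0764, -0.7273, 0.6820] o=[0.0846, -0.8048, -0.5118] → [-0.8258, -0.8574, -0.8218, 0.0764, -0.7273, 0.6820]
J5: z=[-0.7280, -0.5081, -0.4603] o=[-0.4332, -0.4542, -0.0799] → [-0.1049, 0.5136, -0.4010, -0.7280, -0.5081, -0.4603]
q̇ = J⁺·V = [0.9830, -0.0300, -0.8680, 0.4220, -0.3560]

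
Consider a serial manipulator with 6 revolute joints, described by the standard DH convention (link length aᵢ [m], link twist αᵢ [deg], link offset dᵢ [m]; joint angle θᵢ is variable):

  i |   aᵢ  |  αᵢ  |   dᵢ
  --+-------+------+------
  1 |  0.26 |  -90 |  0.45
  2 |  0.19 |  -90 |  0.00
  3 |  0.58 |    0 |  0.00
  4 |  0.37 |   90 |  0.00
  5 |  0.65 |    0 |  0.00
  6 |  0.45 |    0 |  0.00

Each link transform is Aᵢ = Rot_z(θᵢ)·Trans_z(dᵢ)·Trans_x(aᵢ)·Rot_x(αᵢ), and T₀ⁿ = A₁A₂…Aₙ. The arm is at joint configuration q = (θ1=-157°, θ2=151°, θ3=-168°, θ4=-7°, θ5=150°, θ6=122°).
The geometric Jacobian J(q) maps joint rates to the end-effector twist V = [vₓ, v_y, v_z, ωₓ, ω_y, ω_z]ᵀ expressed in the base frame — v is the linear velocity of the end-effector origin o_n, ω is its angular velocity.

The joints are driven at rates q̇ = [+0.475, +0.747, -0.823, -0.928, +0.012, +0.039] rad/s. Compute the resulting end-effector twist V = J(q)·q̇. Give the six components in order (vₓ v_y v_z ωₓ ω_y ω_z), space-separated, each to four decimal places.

0.0091 -0.0825 -0.1374 -0.5130 -0.9741 -1.0543

o_n = [-0.4156, -0.2906, 0.4383]
J₁: ẑ×o_n = [0.2906, -0.4156, 0.0000], ω = ẑ
J2: z=[0.3907, -0.9205, 0.0000] o=[-0.2393, -0.1016, 0.4500] → [0.0108, 0.0046, -0.2361, 0.3907, -0.9205, 0.0000]
J3: z=[0.4463, 0.1894, 0.8746] o=[-0.0864, -0.0367, 0.3579] → [0.2373, -0.3238, -0.0510, 0.4463, 0.1894, 0.8746]
J4: z=[0.4463, 0.1894, 0.8746] o=[-0.4960, -0.3415, 0.6329] → [-0.0814, 0.1572, 0.0075, 0.4463, 0.1894, 0.8746]
J5: z=[-0.4594, 0.8872, 0.0423] o=[-0.7801, -0.4972, 0.8116] → [-0.3400, -0.1561, -0.4184, -0.4594, 0.8872, 0.0423]
J6: z=[-0.4594, 0.8872, 0.0423] o=[-0.2028, -0.1988, 0.8240] → [-0.3384, -0.1862, 0.2309, -0.4594, 0.8872, 0.0423]
V = J·q̇ = [0.0091, -0.0825, -0.1374, -0.5130, -0.9741, -1.0543]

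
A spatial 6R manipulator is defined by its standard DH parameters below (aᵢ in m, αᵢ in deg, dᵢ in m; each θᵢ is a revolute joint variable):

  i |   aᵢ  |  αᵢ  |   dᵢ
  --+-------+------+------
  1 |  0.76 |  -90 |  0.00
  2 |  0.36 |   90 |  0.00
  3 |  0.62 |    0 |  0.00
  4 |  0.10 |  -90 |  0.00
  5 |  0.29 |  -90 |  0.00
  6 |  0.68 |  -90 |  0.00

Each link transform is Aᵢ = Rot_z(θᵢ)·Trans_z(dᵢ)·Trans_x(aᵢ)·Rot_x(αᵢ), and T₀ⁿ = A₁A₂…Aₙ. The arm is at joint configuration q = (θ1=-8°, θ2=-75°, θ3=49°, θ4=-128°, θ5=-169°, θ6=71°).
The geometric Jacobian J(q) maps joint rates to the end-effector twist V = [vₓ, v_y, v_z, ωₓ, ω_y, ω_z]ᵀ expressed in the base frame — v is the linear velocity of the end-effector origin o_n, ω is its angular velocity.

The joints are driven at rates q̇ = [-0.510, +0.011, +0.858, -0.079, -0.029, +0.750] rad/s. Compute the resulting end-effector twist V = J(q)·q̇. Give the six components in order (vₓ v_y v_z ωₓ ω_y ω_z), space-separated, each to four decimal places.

0.1553 -1.0754 -0.6898 -1.4684 0.0700 -0.1190

o_n = [0.7773, 0.6379, 0.0822]
J₁: ẑ×o_n = [-0.6379, 0.7773, 0.0000], ω = ẑ
J2: z=[0.1392, 0.9903, 0.0000] o=[0.7526, -0.1058, 0.0000] → [0.0814, -0.0114, 0.0790, 0.1392, 0.9903, 0.0000]
J3: z=[-0.9565, 0.1344, 0.2588] o=[0.8449, -0.1187, 0.3477] → [-0.2315, -0.2715, -0.7146, -0.9565, 0.1344, 0.2588]
J4: z=[-0.9565, 0.1344, 0.2588] o=[1.0142, 0.3300, 0.7406] → [-0.1682, -0.6912, -0.2627, -0.9565, 0.1344, 0.2588]
J5: z=[0.2781, 0.1536, 0.9482] o=[1.0055, 0.2321, 0.7591] → [-0.4887, -0.0280, 0.1479, 0.2781, 0.1536, 0.9482]
J6: z=[-0.9557, -0.0548, 0.2892] o=[0.9775, 0.5182, 0.7209] → [0.0004, -0.6683, -0.1253, -0.9557, -0.0548, 0.2892]
V = J·q̇ = [0.1553, -1.0754, -0.6898, -1.4684, 0.0700, -0.1190]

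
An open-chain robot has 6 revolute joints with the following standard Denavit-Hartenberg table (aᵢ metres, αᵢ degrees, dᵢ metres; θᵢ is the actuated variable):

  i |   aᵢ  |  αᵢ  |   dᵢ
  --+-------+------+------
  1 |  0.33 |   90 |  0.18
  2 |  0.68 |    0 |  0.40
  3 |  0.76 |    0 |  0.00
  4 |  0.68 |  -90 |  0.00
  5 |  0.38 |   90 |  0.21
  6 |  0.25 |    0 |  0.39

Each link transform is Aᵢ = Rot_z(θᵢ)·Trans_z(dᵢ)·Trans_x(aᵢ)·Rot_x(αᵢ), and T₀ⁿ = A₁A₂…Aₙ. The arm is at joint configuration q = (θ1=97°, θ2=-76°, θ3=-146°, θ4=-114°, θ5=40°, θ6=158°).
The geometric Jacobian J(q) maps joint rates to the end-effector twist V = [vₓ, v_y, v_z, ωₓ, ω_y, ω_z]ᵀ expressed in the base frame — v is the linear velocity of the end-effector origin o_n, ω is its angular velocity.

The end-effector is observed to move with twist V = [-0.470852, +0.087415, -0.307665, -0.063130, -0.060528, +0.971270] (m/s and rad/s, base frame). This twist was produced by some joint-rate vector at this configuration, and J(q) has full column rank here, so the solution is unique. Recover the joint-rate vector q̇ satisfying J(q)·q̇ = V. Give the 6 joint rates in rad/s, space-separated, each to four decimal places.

0.3400 -0.7680 0.5690 -0.1200 0.5980 0.3250

o_n = [0.5064, 0.8280, 0.7309]
J₁: ẑ×o_n = [-0.8280, 0.5064, 0.0000], ω = ẑ
J2: z=[0.9925, 0.1219, 0.0000] o=[-0.0402, 0.3275, 0.1800] → [0.0671, -0.5468, 0.4302, 0.9925, 0.1219, 0.0000]
J3: z=[0.9925, 0.1219, 0.0000] o=[0.3368, 0.5396, -0.4798] → [0.1475, -1.2016, 0.2656, 0.9925, 0.1219, 0.0000]
J4: z=[0.9925, 0.1219, 0.0000] o=[0.4056, -0.0210, 0.0287] → [0.0856, -0.6969, 0.8304, 0.9925, 0.1219, 0.0000]
J5: z=[0.0496, -0.4037, 0.9135] o=[0.3299, 0.5956, 0.3053] → [-0.3842, 0.1401, 0.0828, 0.0496, -0.4037, 0.9135]
J6: z=[0.6888, 0.6762, 0.2614] o=[0.0654, 0.7450, 0.6156] → [0.0562, 0.0359, -0.2409, 0.6888, 0.6762, 0.2614]
q̇ = J⁺·V = [0.3400, -0.7680, 0.5690, -0.1200, 0.5980, 0.3250]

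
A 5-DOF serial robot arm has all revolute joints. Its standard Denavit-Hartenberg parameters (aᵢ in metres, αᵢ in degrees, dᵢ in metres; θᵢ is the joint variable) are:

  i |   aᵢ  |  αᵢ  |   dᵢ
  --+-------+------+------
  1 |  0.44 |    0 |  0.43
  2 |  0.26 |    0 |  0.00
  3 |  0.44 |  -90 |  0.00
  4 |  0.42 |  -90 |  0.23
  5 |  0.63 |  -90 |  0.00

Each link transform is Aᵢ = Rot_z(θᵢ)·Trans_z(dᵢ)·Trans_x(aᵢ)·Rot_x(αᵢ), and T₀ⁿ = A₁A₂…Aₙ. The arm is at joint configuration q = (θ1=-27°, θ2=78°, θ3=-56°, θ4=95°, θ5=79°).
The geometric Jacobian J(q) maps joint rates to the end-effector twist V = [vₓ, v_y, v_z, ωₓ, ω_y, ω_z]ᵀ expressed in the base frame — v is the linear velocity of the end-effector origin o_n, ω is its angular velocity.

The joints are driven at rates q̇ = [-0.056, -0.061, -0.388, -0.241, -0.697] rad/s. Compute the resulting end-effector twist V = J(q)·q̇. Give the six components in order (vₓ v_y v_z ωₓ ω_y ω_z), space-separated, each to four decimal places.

o_n = [0.9132, -0.4189, -0.1082]
J₁: ẑ×o_n = [0.4189, 0.9132, -0.0000], ω = ẑ
J2: z=[0.0000, 0.0000, 1.0000] o=[0.3920, -0.1998, 0.4300] → [0.2191, 0.5212, -0.0000, 0.0000, 0.0000, 1.0000]
J3: z=[0.0000, 0.0000, 1.0000] o=[0.5557, 0.0023, 0.4300] → [0.4212, 0.3576, -0.0000, 0.0000, 0.0000, 1.0000]
J4: z=[0.0872, 0.9962, 0.0000] o=[0.9940, -0.0360, 0.4300] → [-0.5361, 0.0469, 0.0471, 0.0872, 0.9962, 0.0000]
J5: z=[-0.9924, 0.0868, 0.0872] o=[0.9776, 0.1963, 0.0116] → [0.0432, -0.1244, 0.6161, -0.9924, 0.0868, 0.0872]
V = J·q̇ = [-0.1012, -0.1462, -0.4407, 0.6707, -0.3006, -0.5657]

-0.1012 -0.1462 -0.4407 0.6707 -0.3006 -0.5657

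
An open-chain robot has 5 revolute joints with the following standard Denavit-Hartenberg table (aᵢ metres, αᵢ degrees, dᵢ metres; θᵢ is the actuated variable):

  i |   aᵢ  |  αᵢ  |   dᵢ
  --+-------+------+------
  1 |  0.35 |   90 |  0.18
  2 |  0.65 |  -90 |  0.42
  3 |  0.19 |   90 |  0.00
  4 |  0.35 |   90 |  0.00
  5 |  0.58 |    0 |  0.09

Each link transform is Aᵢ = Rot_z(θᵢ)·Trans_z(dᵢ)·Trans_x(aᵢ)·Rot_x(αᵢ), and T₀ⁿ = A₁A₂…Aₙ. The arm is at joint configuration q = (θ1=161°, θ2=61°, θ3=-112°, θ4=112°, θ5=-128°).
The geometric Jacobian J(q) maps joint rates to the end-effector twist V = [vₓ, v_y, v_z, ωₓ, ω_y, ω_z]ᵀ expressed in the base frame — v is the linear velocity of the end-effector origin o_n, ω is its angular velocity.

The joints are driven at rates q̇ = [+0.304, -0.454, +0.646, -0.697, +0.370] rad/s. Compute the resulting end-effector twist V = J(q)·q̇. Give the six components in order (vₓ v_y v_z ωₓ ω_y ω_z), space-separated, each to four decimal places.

o_n = [-0.4775, 1.0604, 1.0418]
J₁: ẑ×o_n = [-1.0604, -0.4775, 0.0000], ω = ẑ
J2: z=[0.3256, 0.9455, 0.0000] o=[-0.3309, 0.1139, 0.1800] → [0.8149, -0.2806, 0.4467, 0.3256, 0.9455, 0.0000]
J3: z=[0.8270, -0.2847, 0.4848] o=[-0.4922, 0.6137, 0.7485] → [-0.3001, -0.2355, 0.3736, 0.8270, -0.2847, 0.4848]
J4: z=[0.3031, -0.5005, -0.8109] o=[-0.4022, 0.7690, 0.6863] → [0.0583, -0.0467, 0.0506, 0.3031, -0.5005, -0.8109]
J5: z=[0.7489, 0.6513, -0.1222] o=[-0.1959, 0.5694, 0.8865] → [0.1611, -0.0819, 0.5511, 0.7489, 0.6513, -0.1222]
V = J·q̇ = [-0.8673, -0.1676, 0.2072, 0.4523, -0.0233, 1.1372]

-0.8673 -0.1676 0.2072 0.4523 -0.0233 1.1372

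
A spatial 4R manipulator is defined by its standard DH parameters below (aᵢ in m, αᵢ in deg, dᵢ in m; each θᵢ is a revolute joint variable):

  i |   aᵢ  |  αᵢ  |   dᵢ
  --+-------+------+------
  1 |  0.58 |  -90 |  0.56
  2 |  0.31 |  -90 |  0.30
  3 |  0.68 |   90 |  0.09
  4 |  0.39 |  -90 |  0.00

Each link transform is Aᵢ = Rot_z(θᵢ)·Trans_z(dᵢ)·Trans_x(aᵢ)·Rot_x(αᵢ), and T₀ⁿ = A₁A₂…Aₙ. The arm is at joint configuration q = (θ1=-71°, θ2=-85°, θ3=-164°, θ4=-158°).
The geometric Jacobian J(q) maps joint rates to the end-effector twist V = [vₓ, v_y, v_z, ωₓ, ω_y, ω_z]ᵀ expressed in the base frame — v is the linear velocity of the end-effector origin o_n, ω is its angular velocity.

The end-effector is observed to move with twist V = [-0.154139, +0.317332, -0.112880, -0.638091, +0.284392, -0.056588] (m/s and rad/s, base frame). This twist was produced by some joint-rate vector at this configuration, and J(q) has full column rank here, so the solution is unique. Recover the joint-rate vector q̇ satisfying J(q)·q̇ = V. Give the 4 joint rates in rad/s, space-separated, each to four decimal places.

o_n = [0.5374, -0.3696, 0.5688]
J₁: ẑ×o_n = [0.3696, 0.5374, -0.0000], ω = ẑ
J2: z=[0.9455, 0.3256, 0.0000] o=[0.1888, -0.5484, 0.5600] → [0.0029, -0.0083, 0.0555, 0.9455, 0.3256, 0.0000]
J3: z=[0.3243, -0.9419, -0.0872] o=[0.4813, -0.4763, 0.8688] → [0.2919, 0.0924, 0.0874, 0.3243, -0.9419, -0.0872]
J4: z=[-0.9167, -0.2902, -0.2746] o=[0.6691, -0.4462, 0.2098] → [-0.0832, 0.3653, -0.1084, -0.9167, -0.2902, -0.2746]
q̇ = J⁺·V = [0.1250, 0.2650, -0.4590, 0.8070]

0.1250 0.2650 -0.4590 0.8070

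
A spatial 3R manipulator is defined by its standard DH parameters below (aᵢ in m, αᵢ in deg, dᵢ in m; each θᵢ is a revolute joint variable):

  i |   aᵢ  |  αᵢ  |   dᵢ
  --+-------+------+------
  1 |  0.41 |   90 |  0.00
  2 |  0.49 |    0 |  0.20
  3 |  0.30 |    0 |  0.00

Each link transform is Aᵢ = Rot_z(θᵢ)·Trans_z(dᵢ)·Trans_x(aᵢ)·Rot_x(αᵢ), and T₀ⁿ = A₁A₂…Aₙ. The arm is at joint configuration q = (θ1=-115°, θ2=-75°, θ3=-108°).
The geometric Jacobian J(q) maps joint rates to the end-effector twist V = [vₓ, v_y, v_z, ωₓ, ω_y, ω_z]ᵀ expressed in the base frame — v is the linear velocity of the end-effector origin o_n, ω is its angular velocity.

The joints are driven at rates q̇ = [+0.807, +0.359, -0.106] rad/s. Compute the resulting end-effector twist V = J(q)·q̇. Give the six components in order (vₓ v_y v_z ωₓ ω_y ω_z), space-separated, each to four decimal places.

0.0352 -0.3776 -0.0303 -0.2293 0.1069 0.8070

o_n = [-0.2815, -0.1305, -0.4576]
J₁: ẑ×o_n = [0.1305, -0.2815, 0.0000], ω = ẑ
J2: z=[-0.9063, 0.4226, 0.0000] o=[-0.1733, -0.3716, 0.0000] → [-0.1934, -0.4147, -0.1728, -0.9063, 0.4226, 0.0000]
J3: z=[-0.9063, 0.4226, 0.0000] o=[-0.4081, -0.4020, -0.4733] → [0.0066, 0.0142, -0.2996, -0.9063, 0.4226, 0.0000]
V = J·q̇ = [0.0352, -0.3776, -0.0303, -0.2293, 0.1069, 0.8070]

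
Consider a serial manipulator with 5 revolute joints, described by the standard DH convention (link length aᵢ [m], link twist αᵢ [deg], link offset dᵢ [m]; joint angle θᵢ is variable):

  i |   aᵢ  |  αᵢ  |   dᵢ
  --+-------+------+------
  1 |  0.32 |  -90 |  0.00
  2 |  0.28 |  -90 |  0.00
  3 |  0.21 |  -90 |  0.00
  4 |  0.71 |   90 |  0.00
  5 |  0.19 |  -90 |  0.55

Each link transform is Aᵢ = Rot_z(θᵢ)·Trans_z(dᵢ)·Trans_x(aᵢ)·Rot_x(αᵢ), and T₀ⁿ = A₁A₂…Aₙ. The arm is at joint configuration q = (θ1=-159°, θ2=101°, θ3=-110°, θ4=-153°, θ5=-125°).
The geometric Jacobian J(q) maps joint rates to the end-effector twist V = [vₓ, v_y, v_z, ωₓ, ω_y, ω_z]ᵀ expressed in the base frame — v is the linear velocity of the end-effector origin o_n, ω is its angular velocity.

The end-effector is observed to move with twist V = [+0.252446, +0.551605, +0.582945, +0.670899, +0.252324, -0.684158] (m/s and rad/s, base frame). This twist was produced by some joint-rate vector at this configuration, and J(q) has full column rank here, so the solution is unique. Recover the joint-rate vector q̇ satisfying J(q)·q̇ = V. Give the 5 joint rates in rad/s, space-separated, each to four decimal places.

o_n = [-0.6517, 0.3858, -0.3659]
J₁: ẑ×o_n = [-0.3858, -0.6517, 0.0000], ω = ẑ
J2: z=[0.3584, -0.9336, 0.0000] o=[-0.2987, -0.1147, 0.0000] → [0.3416, 0.1311, -0.1501, 0.3584, -0.9336, 0.0000]
J3: z=[0.9164, 0.3518, 0.1908] o=[-0.2489, -0.0955, -0.2749] → [-0.1239, 0.0065, 0.5828, 0.9164, 0.3518, 0.1908]
J4: z=[0.2900, -0.2550, -0.9224] o=[-0.1909, -0.2847, -0.2044] → [0.6597, 0.4718, 0.0769, 0.2900, -0.2550, -0.9224]
J5: z=[-0.9418, 0.0955, -0.3224] o=[-0.0700, 0.3985, -0.3552] → [-0.0051, 0.1776, 0.0674, -0.9418, 0.0955, -0.3224]
q̇ = J⁺·V = [-0.6200, 0.0800, 0.9640, 0.1620, 0.3060]

-0.6200 0.0800 0.9640 0.1620 0.3060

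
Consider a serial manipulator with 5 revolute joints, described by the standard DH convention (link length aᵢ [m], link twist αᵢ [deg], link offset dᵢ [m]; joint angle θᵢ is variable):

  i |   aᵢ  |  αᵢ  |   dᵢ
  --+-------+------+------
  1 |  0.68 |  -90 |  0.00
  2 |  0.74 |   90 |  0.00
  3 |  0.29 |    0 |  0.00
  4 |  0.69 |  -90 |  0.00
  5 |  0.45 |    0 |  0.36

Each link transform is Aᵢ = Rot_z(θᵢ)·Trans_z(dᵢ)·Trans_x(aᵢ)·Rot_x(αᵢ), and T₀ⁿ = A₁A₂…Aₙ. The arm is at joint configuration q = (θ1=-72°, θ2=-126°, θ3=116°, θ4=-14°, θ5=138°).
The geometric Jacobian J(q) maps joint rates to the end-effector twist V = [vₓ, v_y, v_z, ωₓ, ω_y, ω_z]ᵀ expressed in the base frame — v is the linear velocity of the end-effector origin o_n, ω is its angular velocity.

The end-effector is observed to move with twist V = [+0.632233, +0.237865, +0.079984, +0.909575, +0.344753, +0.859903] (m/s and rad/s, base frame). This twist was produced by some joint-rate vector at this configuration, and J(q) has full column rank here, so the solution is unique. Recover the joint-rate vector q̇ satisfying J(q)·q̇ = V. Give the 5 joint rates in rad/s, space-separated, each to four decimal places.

0.5590 0.9140 -0.6220 0.4830 -0.2770

o_n = [0.7590, -0.6091, 0.3281]
J₁: ẑ×o_n = [0.6091, 0.7590, -0.0000], ω = ẑ
J2: z=[0.9511, 0.3090, 0.0000] o=[0.2101, -0.6467, 0.0000] → [0.1014, -0.3121, -0.1338, 0.9511, 0.3090, 0.0000]
J3: z=[-0.2500, 0.7694, -0.5878] o=[0.0757, -0.2330, 0.5987] → [-0.4292, -0.4692, -0.4317, -0.2500, 0.7694, -0.5878]
J4: z=[-0.2500, 0.7694, -0.5878] o=[0.3467, -0.2236, 0.4958] → [-0.3556, -0.2843, -0.2208, -0.2500, 0.7694, -0.5878]
J5: z=[-0.0201, -0.6110, -0.7913] o=[1.0147, -0.0952, 0.3798] → [-0.3751, 0.2013, -0.1459, -0.0201, -0.6110, -0.7913]
q̇ = J⁺·V = [0.5590, 0.9140, -0.6220, 0.4830, -0.2770]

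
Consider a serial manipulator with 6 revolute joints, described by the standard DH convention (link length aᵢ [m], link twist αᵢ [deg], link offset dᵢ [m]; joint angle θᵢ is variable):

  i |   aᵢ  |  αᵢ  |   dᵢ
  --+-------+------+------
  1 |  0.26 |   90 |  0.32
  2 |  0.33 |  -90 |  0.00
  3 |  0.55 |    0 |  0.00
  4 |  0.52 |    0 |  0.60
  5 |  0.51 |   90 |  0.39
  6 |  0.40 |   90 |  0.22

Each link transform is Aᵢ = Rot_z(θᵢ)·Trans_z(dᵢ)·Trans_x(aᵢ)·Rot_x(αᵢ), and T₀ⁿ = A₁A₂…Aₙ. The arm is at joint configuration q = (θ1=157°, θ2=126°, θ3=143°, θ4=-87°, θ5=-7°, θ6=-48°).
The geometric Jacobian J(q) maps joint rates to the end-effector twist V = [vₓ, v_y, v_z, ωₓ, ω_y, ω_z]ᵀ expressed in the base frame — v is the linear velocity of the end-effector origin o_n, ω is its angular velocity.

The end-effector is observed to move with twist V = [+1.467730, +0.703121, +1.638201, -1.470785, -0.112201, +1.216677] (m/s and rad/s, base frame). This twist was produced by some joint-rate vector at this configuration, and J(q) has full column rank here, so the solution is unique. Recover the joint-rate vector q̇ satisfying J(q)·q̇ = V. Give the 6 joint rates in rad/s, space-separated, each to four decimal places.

o_n = [0.2700, -1.4233, 0.6068]
J₁: ẑ×o_n = [1.4233, 0.2700, -0.0000], ω = ẑ
J2: z=[0.3907, 0.9205, 0.0000] o=[-0.2393, 0.1016, 0.3200] → [0.2640, -0.1120, -1.0646, 0.3907, 0.9205, 0.0000]
J3: z=[0.7447, -0.3161, -0.5878] o=[-0.0608, 0.0258, 0.5870] → [-0.8580, -0.2091, -0.9746, 0.7447, -0.3161, -0.5878]
J4: z=[0.7447, -0.3161, -0.5878] o=[-0.4278, -0.1780, 0.2316] → [-0.8505, -0.6895, -0.7068, 0.7447, -0.3161, -0.5878]
J5: z=[0.7447, -0.3161, -0.5878] o=[0.0079, -0.8313, 0.1142] → [-0.5037, -0.5208, -0.3580, 0.7447, -0.3161, -0.5878]
J6: z=[0.6647, 0.4306, 0.6106] o=[0.3290, -1.3857, 0.1556] → [0.2172, -0.3359, 0.0005, 0.6647, 0.4306, 0.6106]
q̇ = J⁺·V = [0.4440, -0.5520, -0.9470, 0.2160, -0.7830, -0.1920]

0.4440 -0.5520 -0.9470 0.2160 -0.7830 -0.1920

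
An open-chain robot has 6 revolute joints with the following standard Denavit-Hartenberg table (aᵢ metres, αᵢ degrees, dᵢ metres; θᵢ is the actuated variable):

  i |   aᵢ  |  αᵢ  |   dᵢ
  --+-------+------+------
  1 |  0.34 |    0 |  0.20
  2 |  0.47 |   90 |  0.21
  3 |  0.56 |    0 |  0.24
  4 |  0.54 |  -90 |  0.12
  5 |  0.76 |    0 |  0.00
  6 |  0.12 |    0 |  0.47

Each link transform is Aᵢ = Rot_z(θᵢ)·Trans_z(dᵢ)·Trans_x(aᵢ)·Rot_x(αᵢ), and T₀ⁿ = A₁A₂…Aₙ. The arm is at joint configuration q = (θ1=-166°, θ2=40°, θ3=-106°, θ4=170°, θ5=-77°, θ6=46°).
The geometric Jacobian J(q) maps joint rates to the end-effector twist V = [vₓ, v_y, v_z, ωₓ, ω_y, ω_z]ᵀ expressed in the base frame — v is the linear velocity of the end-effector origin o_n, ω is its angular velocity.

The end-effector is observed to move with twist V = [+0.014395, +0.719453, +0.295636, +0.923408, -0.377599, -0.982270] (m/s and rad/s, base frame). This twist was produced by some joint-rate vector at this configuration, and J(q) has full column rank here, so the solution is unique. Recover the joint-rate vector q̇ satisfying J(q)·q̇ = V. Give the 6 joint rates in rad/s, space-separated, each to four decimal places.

o_n = [-1.4172, 0.3987, 0.8092]
J₁: ẑ×o_n = [-0.3987, -1.4172, 0.0000], ω = ẑ
J2: z=[0.0000, 0.0000, 1.0000] o=[-0.3299, -0.0823, 0.2000] → [-0.4810, -1.0873, 0.0000, 0.0000, 0.0000, 1.0000]
J3: z=[-0.8090, 0.5878, 0.0000] o=[-0.6062, -0.4625, 0.4100] → [0.2346, 0.3229, -0.2200, -0.8090, 0.5878, 0.0000]
J4: z=[-0.8090, 0.5878, 0.0000] o=[-0.7096, -0.1965, -0.1283] → [0.5510, 0.7584, -0.0657, -0.8090, 0.5878, 0.0000]
J5: z=[0.5283, 0.7271, 0.4384] o=[-0.9458, -0.3175, 0.3570] → [0.0148, -0.4455, 0.7211, 0.5283, 0.7271, 0.4384]
J6: z=[0.5283, 0.7271, 0.4384] o=[-1.5890, 0.0571, 0.5107] → [0.0673, -0.0824, 0.0555, 0.5283, 0.7271, 0.4384]
q̇ = J⁺·V = [-0.8040, -0.2940, -0.2610, -0.7080, 0.2660, -0.0020]

-0.8040 -0.2940 -0.2610 -0.7080 0.2660 -0.0020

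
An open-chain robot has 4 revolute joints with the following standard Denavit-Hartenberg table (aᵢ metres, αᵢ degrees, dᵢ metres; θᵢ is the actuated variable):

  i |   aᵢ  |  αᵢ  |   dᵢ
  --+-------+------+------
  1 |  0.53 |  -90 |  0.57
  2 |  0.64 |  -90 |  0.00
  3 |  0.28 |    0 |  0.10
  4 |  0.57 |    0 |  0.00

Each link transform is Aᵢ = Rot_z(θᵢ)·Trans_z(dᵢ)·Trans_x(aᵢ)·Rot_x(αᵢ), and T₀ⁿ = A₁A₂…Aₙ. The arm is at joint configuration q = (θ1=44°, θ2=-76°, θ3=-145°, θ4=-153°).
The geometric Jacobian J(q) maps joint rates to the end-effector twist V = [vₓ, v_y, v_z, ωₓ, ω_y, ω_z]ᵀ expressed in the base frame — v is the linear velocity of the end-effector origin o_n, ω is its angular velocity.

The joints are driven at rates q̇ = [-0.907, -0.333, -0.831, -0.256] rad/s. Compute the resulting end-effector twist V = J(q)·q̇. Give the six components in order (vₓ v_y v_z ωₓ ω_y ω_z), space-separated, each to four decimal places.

0.1253 -0.7371 0.4883 -0.5274 -0.9722 -0.6440

o_n = [0.8071, 0.3030, 1.2039]
J₁: ẑ×o_n = [-0.3030, 0.8071, 0.0000], ω = ẑ
J2: z=[-0.6947, 0.7193, 0.0000] o=[0.3813, 0.3682, 0.5700] → [0.4560, 0.4403, -0.2611, -0.6947, 0.7193, 0.0000]
J3: z=[0.6980, 0.6740, -0.2419] o=[0.4926, 0.4757, 1.1910] → [-0.0331, -0.0851, -0.3325, 0.6980, 0.6740, -0.2419]
J4: z=[0.6980, 0.6740, -0.2419] o=[0.4109, 0.6201, 0.9442] → [0.0983, -0.2771, -0.4883, 0.6980, 0.6740, -0.2419]
V = J·q̇ = [0.1253, -0.7371, 0.4883, -0.5274, -0.9722, -0.6440]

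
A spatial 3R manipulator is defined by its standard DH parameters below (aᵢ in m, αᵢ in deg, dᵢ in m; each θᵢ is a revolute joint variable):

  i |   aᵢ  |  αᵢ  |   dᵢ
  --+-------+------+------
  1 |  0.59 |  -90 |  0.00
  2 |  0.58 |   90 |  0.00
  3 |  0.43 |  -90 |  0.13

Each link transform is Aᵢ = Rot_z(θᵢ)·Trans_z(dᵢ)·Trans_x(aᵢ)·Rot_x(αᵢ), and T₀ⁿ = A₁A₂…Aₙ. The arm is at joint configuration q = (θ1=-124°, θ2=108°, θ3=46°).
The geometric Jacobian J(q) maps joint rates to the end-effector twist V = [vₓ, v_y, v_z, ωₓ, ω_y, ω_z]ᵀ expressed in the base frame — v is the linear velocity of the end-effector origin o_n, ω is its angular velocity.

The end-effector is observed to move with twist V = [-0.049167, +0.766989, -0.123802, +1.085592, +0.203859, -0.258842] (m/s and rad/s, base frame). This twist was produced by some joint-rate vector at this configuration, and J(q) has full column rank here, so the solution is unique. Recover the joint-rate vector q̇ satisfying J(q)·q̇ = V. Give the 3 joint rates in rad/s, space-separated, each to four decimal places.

-0.5110 0.7860 -0.8160

o_n = [0.0092, -0.5395, -0.8759]
J₁: ẑ×o_n = [0.5395, 0.0092, -0.0000], ω = ẑ
J2: z=[0.8290, -0.5592, 0.0000] o=[-0.3299, -0.4891, 0.0000] → [0.4898, 0.7261, 0.1479, 0.8290, -0.5592, 0.0000]
J3: z=[-0.5318, -0.7885, -0.3090] o=[-0.2297, -0.3405, -0.5516] → [0.1942, -0.2463, 0.2942, -0.5318, -0.7885, -0.3090]
q̇ = J⁺·V = [-0.5110, 0.7860, -0.8160]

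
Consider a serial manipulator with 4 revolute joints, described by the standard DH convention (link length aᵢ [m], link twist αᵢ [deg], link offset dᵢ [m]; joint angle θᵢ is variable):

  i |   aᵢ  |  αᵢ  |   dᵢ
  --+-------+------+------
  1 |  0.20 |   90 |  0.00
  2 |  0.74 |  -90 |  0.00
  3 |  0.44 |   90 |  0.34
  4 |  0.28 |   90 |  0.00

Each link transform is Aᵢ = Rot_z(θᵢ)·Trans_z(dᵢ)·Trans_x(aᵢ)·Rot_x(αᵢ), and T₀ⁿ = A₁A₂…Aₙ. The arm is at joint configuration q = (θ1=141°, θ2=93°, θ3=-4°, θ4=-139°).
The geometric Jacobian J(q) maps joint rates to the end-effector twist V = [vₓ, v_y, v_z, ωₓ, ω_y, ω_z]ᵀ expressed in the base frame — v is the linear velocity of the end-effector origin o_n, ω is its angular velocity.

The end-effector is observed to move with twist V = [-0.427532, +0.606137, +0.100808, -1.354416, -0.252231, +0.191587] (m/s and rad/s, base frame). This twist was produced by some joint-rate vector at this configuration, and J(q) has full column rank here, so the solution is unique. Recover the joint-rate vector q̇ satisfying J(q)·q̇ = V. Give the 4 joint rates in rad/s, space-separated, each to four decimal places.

o_n = [0.0153, 0.0081, 0.9586]
J₁: ẑ×o_n = [-0.0081, 0.0153, 0.0000], ω = ẑ
J2: z=[0.6293, 0.7771, 0.0000] o=[-0.1554, 0.1259, 0.0000] → [0.7450, -0.6033, -0.2068, 0.6293, 0.7771, 0.0000]
J3: z=[0.7761, -0.6285, -0.0523] o=[-0.1253, 0.1015, 0.7390] → [-0.1429, -0.1778, 0.0159, 0.7761, -0.6285, -0.0523]
J4: z=[0.6250, 0.7776, -0.0697] o=[0.1757, -0.1028, 1.1595] → [-0.1485, 0.1367, 0.1941, 0.6250, 0.7776, -0.0697]
q̇ = J⁺·V = [0.1270, -0.7950, -0.8960, -0.2540]

0.1270 -0.7950 -0.8960 -0.2540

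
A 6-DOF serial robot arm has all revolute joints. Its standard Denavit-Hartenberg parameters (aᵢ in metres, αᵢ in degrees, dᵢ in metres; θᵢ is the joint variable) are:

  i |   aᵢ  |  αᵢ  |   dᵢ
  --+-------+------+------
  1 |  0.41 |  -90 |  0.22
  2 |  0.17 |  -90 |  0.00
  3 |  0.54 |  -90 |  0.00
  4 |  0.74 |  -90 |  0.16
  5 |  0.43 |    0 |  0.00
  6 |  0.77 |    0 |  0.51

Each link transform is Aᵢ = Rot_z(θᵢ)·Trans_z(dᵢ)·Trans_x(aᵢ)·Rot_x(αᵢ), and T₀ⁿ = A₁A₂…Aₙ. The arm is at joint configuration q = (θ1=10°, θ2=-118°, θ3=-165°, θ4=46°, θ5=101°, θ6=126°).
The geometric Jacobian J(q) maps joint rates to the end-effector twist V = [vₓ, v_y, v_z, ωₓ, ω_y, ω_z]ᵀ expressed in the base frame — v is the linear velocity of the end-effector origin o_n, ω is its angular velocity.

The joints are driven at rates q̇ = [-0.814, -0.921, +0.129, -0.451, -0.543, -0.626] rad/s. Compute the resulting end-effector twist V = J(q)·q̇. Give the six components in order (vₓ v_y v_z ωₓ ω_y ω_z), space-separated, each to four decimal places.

o_n = [-0.0459, 0.3569, 0.0014]
J₁: ẑ×o_n = [-0.3569, -0.0459, 0.0000], ω = ẑ
J2: z=[-0.1736, 0.9848, 0.0000] o=[0.4038, 0.0712, 0.2200] → [-0.2153, -0.0380, 0.3932, -0.1736, 0.9848, 0.0000]
J3: z=[0.8695, 0.1533, 0.4695] o=[0.3252, 0.0573, 0.3701] → [-0.1972, 0.1464, 0.3174, 0.8695, 0.1533, 0.4695]
J4: z=[-0.2874, 0.9302, 0.2285] o=[0.5421, 0.2375, -0.0904] → [0.0581, -0.1080, 0.5125, -0.2874, 0.9302, 0.2285]
J5: z=[-0.8929, -0.3465, 0.2874] o=[0.2397, 0.4762, -0.7422] → [-0.2234, 0.5819, 0.0076, -0.8929, -0.3465, 0.2874]
J6: z=[-0.8929, -0.3465, 0.2874] o=[0.3894, 0.0736, -0.7623] → [-0.3460, 0.5569, -0.4038, -0.8929, -0.3465, 0.2874]
V = J·q̇ = [0.7751, -0.5247, -0.3037, 1.4456, -0.9017, -1.1924]

0.7751 -0.5247 -0.3037 1.4456 -0.9017 -1.1924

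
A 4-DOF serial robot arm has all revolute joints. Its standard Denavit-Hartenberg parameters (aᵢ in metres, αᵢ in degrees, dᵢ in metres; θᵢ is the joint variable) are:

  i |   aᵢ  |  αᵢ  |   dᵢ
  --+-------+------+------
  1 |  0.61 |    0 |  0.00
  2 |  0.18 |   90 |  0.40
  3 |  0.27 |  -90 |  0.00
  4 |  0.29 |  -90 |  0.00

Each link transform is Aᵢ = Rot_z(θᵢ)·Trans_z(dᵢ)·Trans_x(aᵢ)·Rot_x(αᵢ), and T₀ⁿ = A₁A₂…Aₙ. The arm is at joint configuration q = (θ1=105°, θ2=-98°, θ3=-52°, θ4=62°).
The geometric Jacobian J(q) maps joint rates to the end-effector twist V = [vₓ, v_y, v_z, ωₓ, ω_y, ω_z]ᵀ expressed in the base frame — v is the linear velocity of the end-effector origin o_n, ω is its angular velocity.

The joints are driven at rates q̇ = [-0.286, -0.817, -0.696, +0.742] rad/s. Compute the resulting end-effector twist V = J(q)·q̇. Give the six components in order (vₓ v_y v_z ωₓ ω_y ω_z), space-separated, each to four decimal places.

o_n = [0.2378, 0.8958, 0.0800]
J₁: ẑ×o_n = [-0.8958, 0.2378, 0.0000], ω = ẑ
J2: z=[0.0000, 0.0000, 1.0000] o=[-0.1579, 0.5892, 0.0000] → [-0.3066, 0.3956, 0.0000, 0.0000, 0.0000, 1.0000]
J3: z=[0.1219, -0.9925, 0.0000] o=[0.0208, 0.6112, 0.4000] → [0.3177, 0.0390, 0.2500, 0.1219, -0.9925, 0.0000]
J4: z=[0.7821, 0.0960, 0.6157] o=[0.1858, 0.6314, 0.1872] → [-0.1731, 0.1159, 0.2018, 0.7821, 0.0960, 0.6157]
V = J·q̇ = [0.1571, -0.3324, -0.0243, 0.4955, 0.7621, -0.6462]

0.1571 -0.3324 -0.0243 0.4955 0.7621 -0.6462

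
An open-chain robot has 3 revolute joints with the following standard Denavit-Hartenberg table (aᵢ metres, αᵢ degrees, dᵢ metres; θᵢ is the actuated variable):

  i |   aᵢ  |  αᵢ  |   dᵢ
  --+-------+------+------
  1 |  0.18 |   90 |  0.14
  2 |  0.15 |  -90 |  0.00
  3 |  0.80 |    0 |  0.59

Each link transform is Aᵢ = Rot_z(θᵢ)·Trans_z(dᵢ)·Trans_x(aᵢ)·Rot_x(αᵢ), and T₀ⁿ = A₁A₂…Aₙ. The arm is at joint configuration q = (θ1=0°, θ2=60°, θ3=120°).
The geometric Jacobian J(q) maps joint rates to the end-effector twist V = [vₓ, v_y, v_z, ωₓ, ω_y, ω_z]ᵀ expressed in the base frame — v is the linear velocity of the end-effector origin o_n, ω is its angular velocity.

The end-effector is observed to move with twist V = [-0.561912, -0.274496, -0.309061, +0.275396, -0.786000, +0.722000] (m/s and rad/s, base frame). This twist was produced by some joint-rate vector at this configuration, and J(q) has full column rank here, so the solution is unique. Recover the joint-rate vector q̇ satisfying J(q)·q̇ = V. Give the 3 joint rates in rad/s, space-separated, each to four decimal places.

0.8810 0.7860 -0.3180

o_n = [-0.4560, 0.6928, 0.2185]
J₁: ẑ×o_n = [-0.6928, -0.4560, 0.0000], ω = ẑ
J2: z=[0.0000, -1.0000, 0.0000] o=[0.1800, 0.0000, 0.1400] → [-0.0785, -0.0000, -0.6360, 0.0000, -1.0000, 0.0000]
J3: z=[-0.8660, -0.0000, 0.5000] o=[0.2550, 0.0000, 0.2699] → [-0.3464, -0.4000, -0.6000, -0.8660, -0.0000, 0.5000]
q̇ = J⁺·V = [0.8810, 0.7860, -0.3180]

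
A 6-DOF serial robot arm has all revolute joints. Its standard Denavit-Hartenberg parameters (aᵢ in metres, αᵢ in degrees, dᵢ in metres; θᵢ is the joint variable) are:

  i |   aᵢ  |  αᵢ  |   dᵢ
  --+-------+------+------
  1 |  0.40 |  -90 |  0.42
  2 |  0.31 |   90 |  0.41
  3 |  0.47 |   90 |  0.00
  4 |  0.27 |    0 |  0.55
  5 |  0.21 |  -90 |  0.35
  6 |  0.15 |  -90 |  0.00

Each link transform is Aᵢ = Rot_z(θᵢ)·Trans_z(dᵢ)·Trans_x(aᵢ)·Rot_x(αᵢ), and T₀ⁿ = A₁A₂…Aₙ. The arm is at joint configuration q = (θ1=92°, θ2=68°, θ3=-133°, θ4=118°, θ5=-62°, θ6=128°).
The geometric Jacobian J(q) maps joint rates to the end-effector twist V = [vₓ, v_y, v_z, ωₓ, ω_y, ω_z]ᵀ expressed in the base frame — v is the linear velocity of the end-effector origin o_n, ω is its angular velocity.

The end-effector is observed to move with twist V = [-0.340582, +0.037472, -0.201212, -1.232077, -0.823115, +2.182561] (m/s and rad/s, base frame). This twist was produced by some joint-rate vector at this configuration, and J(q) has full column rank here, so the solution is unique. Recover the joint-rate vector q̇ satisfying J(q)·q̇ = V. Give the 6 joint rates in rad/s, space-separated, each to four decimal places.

o_n = [-0.6614, 0.4861, 1.0472]
J₁: ẑ×o_n = [-0.4861, -0.6614, 0.0000], ω = ẑ
J2: z=[-0.9994, -0.0349, 0.0000] o=[-0.0140, 0.3998, 0.4200] → [-0.0219, 0.6268, -0.1089, -0.9994, -0.0349, 0.0000]
J3: z=[-0.0324, 0.9266, 0.3746] o=[-0.4278, 0.5015, 0.1326] → [0.8533, -0.0579, 0.2170, -0.0324, 0.9266, 0.3746]
J4: z=[-0.6720, -0.2976, 0.6781] o=[-0.0800, 0.3935, 0.4298] → [-0.2466, 0.0207, -0.2353, -0.6720, -0.2976, 0.6781]
J5: z=[-0.6720, -0.2976, 0.6781] o=[-0.5511, 0.4798, 0.8119] → [-0.0743, 0.0834, -0.0370, -0.6720, -0.2976, 0.6781]
J6: z=[-0.6314, 0.7087, -0.3148] o=[-0.7051, 0.5100, 1.1887] → [-0.1078, -0.1031, -0.0159, -0.6314, 0.7087, -0.3148]
q̇ = J⁺·V = [0.7550, 0.6070, 0.2330, 0.6930, 0.9340, -0.7530]

0.7550 0.6070 0.2330 0.6930 0.9340 -0.7530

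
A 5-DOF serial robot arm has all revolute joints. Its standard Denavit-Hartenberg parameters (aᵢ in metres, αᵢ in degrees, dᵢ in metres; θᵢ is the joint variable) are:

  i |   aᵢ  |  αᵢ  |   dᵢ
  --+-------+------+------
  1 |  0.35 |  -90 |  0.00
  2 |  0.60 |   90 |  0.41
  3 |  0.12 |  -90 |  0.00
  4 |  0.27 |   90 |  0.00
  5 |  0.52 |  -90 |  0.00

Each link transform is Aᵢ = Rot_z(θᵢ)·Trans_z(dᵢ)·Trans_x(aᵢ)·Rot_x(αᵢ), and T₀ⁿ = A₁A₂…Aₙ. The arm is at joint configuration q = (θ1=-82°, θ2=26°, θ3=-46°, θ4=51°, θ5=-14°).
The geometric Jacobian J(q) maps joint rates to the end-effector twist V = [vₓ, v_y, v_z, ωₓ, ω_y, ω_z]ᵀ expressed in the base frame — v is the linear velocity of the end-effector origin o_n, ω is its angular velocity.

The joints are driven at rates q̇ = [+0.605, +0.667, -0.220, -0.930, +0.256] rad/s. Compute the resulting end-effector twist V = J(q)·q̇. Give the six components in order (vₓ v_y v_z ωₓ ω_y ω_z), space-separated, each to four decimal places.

0.1518 0.0560 -0.1643 -0.1909 0.4810 0.7847

o_n = [0.0153, -0.9303, -0.9494]
J₁: ẑ×o_n = [0.9303, 0.0153, -0.0000], ω = ẑ
J2: z=[0.9903, 0.1392, 0.0000] o=[0.0487, -0.3466, 0.0000] → [-0.1321, 0.9401, -0.5733, 0.9903, 0.1392, 0.0000]
J3: z=[0.0610, -0.4341, 0.8988] o=[0.5298, -0.8236, -0.2630] → [0.3938, -0.4206, -0.2299, 0.0610, -0.4341, 0.8988]
J4: z=[0.7779, -0.5436, -0.3153] o=[0.4547, -0.9098, -0.2996] → [0.3467, 0.6440, -0.2548, 0.7779, -0.5436, -0.3153]
J5: z=[-0.4477, -0.8315, 0.3290] o=[0.3356, -0.9407, -0.5399] → [0.3370, -0.2887, -0.2711, -0.4477, -0.8315, 0.3290]
V = J·q̇ = [0.1518, 0.0560, -0.1643, -0.1909, 0.4810, 0.7847]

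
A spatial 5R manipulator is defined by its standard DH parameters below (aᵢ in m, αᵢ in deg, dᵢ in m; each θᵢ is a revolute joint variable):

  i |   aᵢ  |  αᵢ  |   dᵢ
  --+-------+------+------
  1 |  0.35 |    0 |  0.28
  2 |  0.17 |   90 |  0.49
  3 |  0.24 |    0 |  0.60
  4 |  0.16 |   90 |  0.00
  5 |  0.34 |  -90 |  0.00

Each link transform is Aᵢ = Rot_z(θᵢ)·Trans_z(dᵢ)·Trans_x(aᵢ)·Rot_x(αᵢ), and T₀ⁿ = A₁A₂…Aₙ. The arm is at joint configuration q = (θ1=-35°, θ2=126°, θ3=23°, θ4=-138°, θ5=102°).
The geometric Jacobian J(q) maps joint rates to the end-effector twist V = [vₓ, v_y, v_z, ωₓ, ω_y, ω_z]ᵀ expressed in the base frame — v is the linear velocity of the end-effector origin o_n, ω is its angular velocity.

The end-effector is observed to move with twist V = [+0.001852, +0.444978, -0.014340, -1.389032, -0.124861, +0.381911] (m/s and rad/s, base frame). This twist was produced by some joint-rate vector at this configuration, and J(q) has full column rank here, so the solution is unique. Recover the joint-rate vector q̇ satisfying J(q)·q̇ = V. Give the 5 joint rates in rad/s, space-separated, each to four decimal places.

0.6600 -0.3250 -0.4540 -0.9370 0.1110

o_n = [1.2130, 0.1686, 0.7828]
J₁: ẑ×o_n = [-0.1686, 1.2130, 0.0000], ω = ẑ
J2: z=[0.0000, 0.0000, 1.0000] o=[0.2867, -0.2008, 0.2800] → [-0.3694, 0.9263, 0.0000, 0.0000, 0.0000, 1.0000]
J3: z=[0.9998, 0.0175, 0.0000] o=[0.2837, -0.0308, 0.7700] → [0.0002, -0.0128, 0.1832, 0.9998, 0.0175, 0.0000]
J4: z=[0.9998, 0.0175, 0.0000] o=[0.8798, 0.2006, 0.8638] → [-0.0014, 0.0809, -0.0377, 0.9998, 0.0175, 0.0000]
J5: z=[0.0158, -0.9062, 0.4226] o=[0.8810, 0.1330, 0.7188] → [-0.0731, 0.1393, 0.3014, 0.0158, -0.9062, 0.4226]
q̇ = J⁺·V = [0.6600, -0.3250, -0.4540, -0.9370, 0.1110]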